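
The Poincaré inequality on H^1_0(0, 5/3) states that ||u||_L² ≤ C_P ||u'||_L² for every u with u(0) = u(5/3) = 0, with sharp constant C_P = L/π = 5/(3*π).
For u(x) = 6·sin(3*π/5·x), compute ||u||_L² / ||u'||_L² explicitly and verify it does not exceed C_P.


||u||_L² / ||u'||_L² = 5/(3*π) = C_P.

u(x) = 6·sin(3*π/5·x), so u'(x) = 18*π*cos(3*π*x/5)/5.
Writing u(x) = A·sin(kπx/L) with A = 6 and k = 1, use ∫_0^L sin²(kπx/L) dx = L/2 and ∫_0^L cos²(kπx/L) dx = L/2.
u² = 36·sin²(3*π/5·x) and (u')² = 324*π^2/25·cos²(3*π/5·x), and each of sin², cos² integrates to L/2 = 5/6 over (0, 5/3).
∫_0^5/3 u² dx = 30, so ||u||_L² = sqrt(30).
∫_0^5/3 (u')² dx = 54*π^2/5, so ||u'||_L² = 3*sqrt(30)*π/5.
Ratio ||u||_L² / ||u'||_L² = 5/(3*π).
Sharp Poincaré constant on H^1_0(0, 5/3) is C_P = L/π = 5/(3*π), achieved by sin(3*π/5·x).
This is the k = 1 eigenfunction (up to amplitude), so the ratio equals the sharp Poincaré constant exactly.


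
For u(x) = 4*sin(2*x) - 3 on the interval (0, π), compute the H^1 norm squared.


||u||_{H^1(0,π)}^2 = 49*π

u'(x) = 8*cos(2*x).
Expand u² and (u')² and integrate term by term on (0, π), using: for integers n ≥ 1, ∫_0^π sin²(nx) dx = ∫_0^π cos²(nx) dx = π/2; for n ≠ n', ∫_0^π sin(nx)sin(n'x) dx = ∫_0^π cos(nx)cos(n'x) dx = 0; and by product-to-sum, ∫_0^π sin(nx)cos(n'x) dx = ½∫_0^π [sin((n+n')x) + sin((n−n')x)] dx, which is 0 when n+n' is even and 2n/(n²−n'²) when n+n' is odd (it need not vanish on (0, π)). For the constant mode: ∫_0^π 1 dx = π, ∫_0^π cos(nx) dx = 0, ∫_0^π sin(nx) dx = (1−(−1)^n)/n.
  u² squared terms: (-3)²·∫1 dx = 9·π = 9*π;  (4)²·∫sin(2x)² dx = 16·π/2 = 8*π.
  u² cross terms: 2·(-3)·(4)·∫1·sin(2x) dx = -24·(0) = 0.
  So ∫_0^π u² dx = 9*π + 8*π + 0 = 17*π.
  (u')² squared terms: (8)²·∫cos(2x)² dx = 64·π/2 = 32*π.
  So ∫_0^π (u')² dx = 32*π.
||u||_{H^1}^2 = (17*π) + (32*π) = 49*π.


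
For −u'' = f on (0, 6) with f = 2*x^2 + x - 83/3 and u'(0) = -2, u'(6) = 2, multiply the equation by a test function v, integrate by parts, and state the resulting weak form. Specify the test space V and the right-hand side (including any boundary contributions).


V = H^1(0, 6) (v unrestricted at boundary; u is determined up to an additive constant); weak form: ∫_0^6 u'v' dx = ∫_0^6 (2*x^2 + x - 83/3) v dx + 2·v(6) + 2·v(0) for all v ∈ V.

Multiply both sides by a test function v and integrate from 0 to 6:
  ∫_0^6 −u''(x) v(x) dx = ∫_0^6 f(x) v(x) dx.
Integrate the LHS by parts once:
  ∫_0^6 −u'' v dx = −[u'(x) v(x)]_0^6 + ∫_0^6 u'(x) v'(x) dx.
Thus ∫_0^6 u'(x) v'(x) dx = ∫_0^6 f(x) v(x) dx + [u'(x) v(x)]_0^6.
Choose V so that boundary terms are either known or forced to vanish.
u has inhomogeneous Neumann u'(0) = -2, u'(6) = 2. [u' v]_0^6 = (2)·v(6) − (-2)·v(0) = 2·v(6) + 2·v(0). Take V = H^1(0, 6); boundary term becomes part of RHS.
Weak formulation: find u (satisfying any essential BC) such that ∫_0^6 u'(x) v'(x) dx = ∫_0^6 f v dx + 2·v(6) + 2·v(0) for all v ∈ V (Neumann data are natural BCs: they enter the RHS as boundary terms).
Substituting f(x) = 2*x^2 + x - 83/3, the right-hand side is ∫_0^6 (2*x^2 + x - 83/3) v dx + 2·v(6) + 2·v(0).
Compatibility check (pure Neumann): taking v ≡ 1 ∈ V gives 0 = ∫_0^6 f dx + (2) − (-2), i.e. ∫_0^6 f dx must equal u'(0) − u'(6) = -4. Indeed ∫_0^6 (2*x^2 + x - 83/3) dx = -4, so the data are compatible. The solution is then unique only up to an additive constant (fix it e.g. by requiring ∫_0^6 u dx = 0).


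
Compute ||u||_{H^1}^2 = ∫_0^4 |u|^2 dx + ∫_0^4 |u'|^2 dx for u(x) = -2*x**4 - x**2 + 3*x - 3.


||u||_{H^1}^2 = 17228776/63

The H^1 norm (squared) on an interval (0, L) is
  ||u||_{H^1}^2 = ∫_0^L u(x)^2 dx + ∫_0^L u'(x)^2 dx.
Compute u'(x) = -8*x**3 - 2*x + 3.
Then u(x)^2 = 4*x**8 + 4*x**6 - 12*x**5 + 13*x**4 - 6*x**3 + 15*x**2 - 18*x + 9 and u'(x)^2 = 64*x**6 + 32*x**4 - 48*x**3 + 4*x**2 - 12*x + 9.
Integrate each monomial from 0 to 4 using ∫_0^4 c·x^n dx = c·4^(n+1)/(n+1):
  ∫_0^4 u(x)^2 dx = ∫_0^4 (4*x^8 + 4*x^6 - 12*x^5 + 13*x^4 - 6*x^3 + 15*x^2 - 18*x + 9) dx. Term by term:
    ∫_0^4 4*x^8 dx = 1048576/9;  ∫_0^4 4*x^6 dx = 65536/7;  ∫_0^4 -12*x^5 dx = -8192;
    ∫_0^4 13*x^4 dx = 13312/5;  ∫_0^4 -6*x^3 dx = -384;  ∫_0^4 15*x^2 dx = 320;
    ∫_0^4 -18*x dx = -144;  ∫_0^4 9 dx = 36.
  Sum: 1048576/9 + 65536/7 − 8192 + 13312/5 − 384 + 320 − 144 + 36 = 37853276/315.
  ∫_0^4 u'(x)^2 dx = ∫_0^4 (64*x^6 + 32*x^4 - 48*x^3 + 4*x^2 - 12*x + 9) dx. Term by term:
    ∫_0^4 64*x^6 dx = 1048576/7;  ∫_0^4 32*x^4 dx = 32768/5;  ∫_0^4 -48*x^3 dx = -3072;
    ∫_0^4 4*x^2 dx = 256/3;  ∫_0^4 -12*x dx = -96;  ∫_0^4 9 dx = 36.
  Sum: 1048576/7 + 32768/5 − 3072 + 256/3 − 96 + 36 = 16096868/105.
Adding: ||u||_{H^1}^2 = 37853276/315 + 16096868/105 = 17228776/63.


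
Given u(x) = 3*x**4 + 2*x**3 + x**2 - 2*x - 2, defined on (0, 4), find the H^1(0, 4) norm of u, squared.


||u||_{H^1}^2 = 824352

The H^1 norm (squared) on an interval (0, L) is
  ||u||_{H^1}^2 = ∫_0^L u(x)^2 dx + ∫_0^L u'(x)^2 dx.
Compute u'(x) = 12*x**3 + 6*x**2 + 2*x - 2.
Then u(x)^2 = 9*x**8 + 12*x**7 + 10*x**6 - 8*x**5 - 19*x**4 - 12*x**3 + 8*x + 4 and u'(x)^2 = 144*x**6 + 144*x**5 + 84*x**4 - 24*x**3 - 20*x**2 - 8*x + 4.
Integrate each monomial from 0 to 4 using ∫_0^4 c·x^n dx = c·4^(n+1)/(n+1):
  ∫_0^4 u(x)^2 dx = ∫_0^4 (9*x^8 + 12*x^7 + 10*x^6 - 8*x^5 - 19*x^4 - 12*x^3 + 8*x + 4) dx. Term by term:
    ∫_0^4 9*x^8 dx = 262144;  ∫_0^4 12*x^7 dx = 98304;  ∫_0^4 10*x^6 dx = 163840/7;
    ∫_0^4 -8*x^5 dx = -16384/3;  ∫_0^4 -19*x^4 dx = -19456/5;  ∫_0^4 -12*x^3 dx = -768;
    ∫_0^4 8*x dx = 64;  ∫_0^4 4 dx = 16.
  Sum: 262144 + 98304 + 163840/7 − 16384/3 − 19456/5 − 768 + 64 + 16 = 39250384/105.
  ∫_0^4 u'(x)^2 dx = ∫_0^4 (144*x^6 + 144*x^5 + 84*x^4 - 24*x^3 - 20*x^2 - 8*x + 4) dx. Term by term:
    ∫_0^4 144*x^6 dx = 2359296/7;  ∫_0^4 144*x^5 dx = 98304;  ∫_0^4 84*x^4 dx = 86016/5;
    ∫_0^4 -24*x^3 dx = -1536;  ∫_0^4 -20*x^2 dx = -1280/3;  ∫_0^4 -8*x dx = -64;
    ∫_0^4 4 dx = 16.
  Sum: 2359296/7 + 98304 + 86016/5 − 1536 − 1280/3 − 64 + 16 = 47306576/105.
Adding: ||u||_{H^1}^2 = 39250384/105 + 47306576/105 = 824352.


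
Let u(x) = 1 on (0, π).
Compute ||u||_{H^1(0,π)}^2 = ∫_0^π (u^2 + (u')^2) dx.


||u||_{H^1(0,π)}^2 = π

u'(x) = 0.
Expand u² and (u')² and integrate term by term on (0, π), using: for integers n ≥ 1, ∫_0^π sin²(nx) dx = ∫_0^π cos²(nx) dx = π/2; for n ≠ n', ∫_0^π sin(nx)sin(n'x) dx = ∫_0^π cos(nx)cos(n'x) dx = 0; and by product-to-sum, ∫_0^π sin(nx)cos(n'x) dx = ½∫_0^π [sin((n+n')x) + sin((n−n')x)] dx, which is 0 when n+n' is even and 2n/(n²−n'²) when n+n' is odd (it need not vanish on (0, π)). For the constant mode: ∫_0^π 1 dx = π, ∫_0^π cos(nx) dx = 0, ∫_0^π sin(nx) dx = (1−(−1)^n)/n.
  u² squared terms: (1)²·∫1 dx = 1·π = π.
  So ∫_0^π u² dx = π.
  u' ≡ 0, so ∫_0^π (u')² dx = 0.
||u||_{H^1}^2 = (π) + (0) = π.


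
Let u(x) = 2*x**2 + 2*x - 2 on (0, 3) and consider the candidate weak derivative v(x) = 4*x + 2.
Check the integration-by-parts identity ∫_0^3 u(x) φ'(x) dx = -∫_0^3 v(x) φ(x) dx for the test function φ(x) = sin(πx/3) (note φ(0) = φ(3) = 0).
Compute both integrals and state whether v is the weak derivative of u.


LHS = -48/π, RHS = -48/π. Yes, v = u' weakly.

u(x) = 2*x**2 + 2*x - 2, classical derivative u'(x) = 4*x + 2.
φ(x) = sin(πx/3), so φ'(x) = π*cos(π*x/3)/3.
Note φ(0) = φ(3) = 0, so the boundary term u·φ vanishes.
LHS = ∫_0^3 u(x) φ'(x) dx = ∫_0^3 (2*π*x^2*cos(π*x/3)/3 + 2*π*x*cos(π*x/3)/3 - 2*π*cos(π*x/3)/3) dx. Term by term:
  ∫_0^3 -2*π*cos(π*x/3)/3 dx = 0;  ∫_0^3 2*π*x*cos(π*x/3)/3 dx = -12/π;  ∫_0^3 2*π*x^2*cos(π*x/3)/3 dx = -36/π.
Sum: 0 − 12/π − 36/π = -48/π.
So LHS = -48/π.
∫_0^3 v(x) φ(x) dx = ∫_0^3 (4*x*sin(π*x/3) + 2*sin(π*x/3)) dx. Term by term:
  ∫_0^3 2*sin(π*x/3) dx = 12/π;  ∫_0^3 4*x*sin(π*x/3) dx = 36/π.
Sum: 12/π + 36/π = 48/π.
So RHS = -∫_0^3 v(x) φ(x) dx = -48/π.
LHS = RHS, so the identity holds for this test φ.
Moreover u is smooth here and v(x) = u'(x) = 4*x + 2 pointwise, so the identity holds for every test function. Hence v is the weak derivative of u.


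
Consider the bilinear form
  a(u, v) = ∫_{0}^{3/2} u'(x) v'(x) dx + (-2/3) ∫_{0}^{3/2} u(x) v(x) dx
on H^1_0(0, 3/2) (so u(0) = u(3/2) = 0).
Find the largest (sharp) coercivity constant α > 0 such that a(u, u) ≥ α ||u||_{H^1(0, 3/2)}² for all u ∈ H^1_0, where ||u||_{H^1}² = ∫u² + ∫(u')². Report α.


α = 2*(-3 + 2*π^2)/(9 + 4*π^2)

Coercivity of a(·,·) on H^1_0(0, 3/2) means a(u, u) ≥ α ||u||_{H^1}² for every u ∈ H^1_0.
The interval has length L = 3/2, and Poincaré/coercivity depend only on L. Here a(u, u) = ∫(u')² + (-2/3)·∫u².
Here c = -2/3 < 0 with |c| < (π/L)² = 4*π^2/9, so coercivity still holds. The condition a(u,u) ≥ α||u||_{H^1}² reads (1−α)∫(u')² ≥ (α−c)∫u². Any admissible α is ≤ 1 (rapidly oscillating u have ∫u²/∫(u')² → 0), and α = 1 would force 0 ≥ (1−c)∫u², impossible since c < 1; so 1−α > 0. By the sharp Poincaré inequality on H^1_0 of an interval of length L, ∫(u')² ≥ (π/L)²∫u² with equality for the first sine mode sin(π(x−x₀)/L) (x₀ the left endpoint), so the inequality holds for all u iff (1−α)(π/L)² ≥ α − c, i.e. α ≤ ((π/L)² + c)/((π/L)² + 1) = (1 + c(L/π)²)/(1 + (L/π)²). (Direct route, valid since c ≤ 0: Poincaré gives c∫u² ≥ c(L/π)²∫(u')², so a(u,u) ≥ (1 + c(L/π)²)∫(u')², while ||u||_{H^1}² ≤ (1 + (L/π)²)∫(u')²; dividing yields the same α.) With (π/L)² = 4*π^2/9 and c = -2/3, the largest admissible constant is α = ((π/L)² + c)/((π/L)² + 1).
Simplifying, α = 2*(-3 + 2*π^2)/(9 + 4*π^2).


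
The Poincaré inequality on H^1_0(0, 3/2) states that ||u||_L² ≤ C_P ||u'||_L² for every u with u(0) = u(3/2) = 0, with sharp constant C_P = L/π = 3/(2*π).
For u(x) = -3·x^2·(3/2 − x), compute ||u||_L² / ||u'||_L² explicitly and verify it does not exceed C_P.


||u||_L² / ||u'||_L² = 3*sqrt(14)/28 < C_P = 3/(2*π).

u(x) = -3·x^2·(3/2 − x), so u'(x) = 9*x*(x - 1).
u(x) = -3·x^2·(3/2 − x) vanishes at x = 0 and x = 3/2, so u ∈ H^1_0(0, 3/2). Differentiate via the product rule and integrate the resulting polynomials term by term.
  ∫_0^3/2 u² dx = ∫_0^3/2 (9*x^6 - 27*x^5 + 81*x^4/4) dx. Term by term:
    ∫_0^3/2 9*x^6 dx = 19683/896;  ∫_0^3/2 -27*x^5 dx = -6561/128;  ∫_0^3/2 81*x^4/4 dx = 19683/640.
  Sum: 19683/896 − 6561/128 + 19683/640 = 6561/4480.
  ∫_0^3/2 (u')² dx = ∫_0^3/2 (81*x^4 - 162*x^3 + 81*x^2) dx. Term by term:
    ∫_0^3/2 81*x^4 dx = 19683/160;  ∫_0^3/2 -162*x^3 dx = -6561/32;  ∫_0^3/2 81*x^2 dx = 729/8.
  Sum: 19683/160 − 6561/32 + 729/8 = 729/80.
∫_0^3/2 u² dx = 6561/4480, so ||u||_L² = 81*sqrt(70)/560.
∫_0^3/2 (u')² dx = 729/80, so ||u'||_L² = 27*sqrt(5)/20.
Ratio ||u||_L² / ||u'||_L² = 3*sqrt(14)/28.
Sharp Poincaré constant on H^1_0(0, 3/2) is C_P = L/π = 3/(2*π), achieved by sin(2*π/3·x).
A polynomial bump cannot attain the sharp Poincaré constant (only the first sine eigenfunction does), so the ratio is strictly less than C_P, consistent with ||u||_L² ≤ C_P ||u'||_L².


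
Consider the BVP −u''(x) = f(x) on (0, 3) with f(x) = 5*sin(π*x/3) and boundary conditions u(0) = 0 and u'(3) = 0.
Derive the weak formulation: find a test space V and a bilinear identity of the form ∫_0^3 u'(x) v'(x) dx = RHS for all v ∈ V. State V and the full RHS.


V = {v ∈ H^1(0, 3) : v(0) = 0} (test functions vanish at x = 0 where u is specified); weak form: ∫_0^3 u'v' dx = ∫_0^3 (5*sin(π*x/3)) v dx for all v ∈ V.

Multiply both sides by a test function v and integrate from 0 to 3:
  ∫_0^3 −u''(x) v(x) dx = ∫_0^3 f(x) v(x) dx.
Integrate the LHS by parts once:
  ∫_0^3 −u'' v dx = −[u'(x) v(x)]_0^3 + ∫_0^3 u'(x) v'(x) dx.
Thus ∫_0^3 u'(x) v'(x) dx = ∫_0^3 f(x) v(x) dx + [u'(x) v(x)]_0^3.
Choose V so that boundary terms are either known or forced to vanish.
Mixed BC: u(0) = 0 (Dirichlet) and u'(3) = 0 (Neumann). Define V = {v ∈ H^1(0, 3) : v(0) = 0}. Then [u' v]_0^3 = u'(3)·v(3) − u'(0)·0 = 0.
Weak formulation: find u (satisfying any essential BC) such that ∫_0^3 u'(x) v'(x) dx = ∫_0^3 f v dx for all v ∈ V (Dirichlet at 0 absorbed into V; the Neumann datum at x = 3 is zero, so no boundary term remains).
Substituting f(x) = 5*sin(π*x/3), the right-hand side is ∫_0^3 (5*sin(π*x/3)) v dx.


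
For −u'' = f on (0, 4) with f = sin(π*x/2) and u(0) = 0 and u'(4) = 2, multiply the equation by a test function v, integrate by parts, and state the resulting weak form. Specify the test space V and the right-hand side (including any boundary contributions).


V = {v ∈ H^1(0, 4) : v(0) = 0} (test functions vanish at x = 0 where u is specified); weak form: ∫_0^4 u'v' dx = ∫_0^4 (sin(π*x/2)) v dx + 2·v(4) for all v ∈ V.

Multiply both sides by a test function v and integrate from 0 to 4:
  ∫_0^4 −u''(x) v(x) dx = ∫_0^4 f(x) v(x) dx.
Integrate the LHS by parts once:
  ∫_0^4 −u'' v dx = −[u'(x) v(x)]_0^4 + ∫_0^4 u'(x) v'(x) dx.
Thus ∫_0^4 u'(x) v'(x) dx = ∫_0^4 f(x) v(x) dx + [u'(x) v(x)]_0^4.
Choose V so that boundary terms are either known or forced to vanish.
Mixed BC: u(0) = 0 (Dirichlet) and u'(4) = 2 (Neumann). Define V = {v ∈ H^1(0, 4) : v(0) = 0}. Then [u' v]_0^4 = u'(4)·v(4) − u'(0)·0 = 2·v(4).
Weak formulation: find u (satisfying any essential BC) such that ∫_0^4 u'(x) v'(x) dx = ∫_0^4 f v dx + 2·v(4) for all v ∈ V (Dirichlet at 0 absorbed into V; Neumann datum at x = 4 contributes the boundary term).
Substituting f(x) = sin(π*x/2), the right-hand side is ∫_0^4 (sin(π*x/2)) v dx + 2·v(4).


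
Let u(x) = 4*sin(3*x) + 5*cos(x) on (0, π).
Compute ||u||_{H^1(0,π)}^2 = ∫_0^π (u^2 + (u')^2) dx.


||u||_{H^1(0,π)}^2 = 105*π

u'(x) = -5*sin(x) + 12*cos(3*x).
Expand u² and (u')² and integrate term by term on (0, π), using: for integers n ≥ 1, ∫_0^π sin²(nx) dx = ∫_0^π cos²(nx) dx = π/2; for n ≠ n', ∫_0^π sin(nx)sin(n'x) dx = ∫_0^π cos(nx)cos(n'x) dx = 0; and by product-to-sum, ∫_0^π sin(nx)cos(n'x) dx = ½∫_0^π [sin((n+n')x) + sin((n−n')x)] dx, which is 0 when n+n' is even and 2n/(n²−n'²) when n+n' is odd (it need not vanish on (0, π)).
  u² squared terms: (4)²·∫sin(3x)² dx = 16·π/2 = 8*π;  (5)²·∫cos(x)² dx = 25·π/2 = 25*π/2.
  u² cross terms: 2·(4)·(5)·∫sin(3x)·cos(x) dx = 40·(0) = 0.
  So ∫_0^π u² dx = 8*π + 25*π/2 + 0 = 41*π/2.
  (u')² squared terms: (-5)²·∫sin(x)² dx = 25·π/2 = 25*π/2;  (12)²·∫cos(3x)² dx = 144·π/2 = 72*π.
  (u')² cross terms: 2·(-5)·(12)·∫sin(x)·cos(3x) dx = -120·(0) = 0.
  So ∫_0^π (u')² dx = 25*π/2 + 72*π + 0 = 169*π/2.
||u||_{H^1}^2 = (41*π/2) + (169*π/2) = 105*π.


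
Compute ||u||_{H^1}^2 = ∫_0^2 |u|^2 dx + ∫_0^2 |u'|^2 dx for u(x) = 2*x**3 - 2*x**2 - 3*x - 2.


||u||_{H^1}^2 = 8506/105

The H^1 norm (squared) on an interval (0, L) is
  ||u||_{H^1}^2 = ∫_0^L u(x)^2 dx + ∫_0^L u'(x)^2 dx.
Compute u'(x) = 6*x**2 - 4*x - 3.
Then u(x)^2 = 4*x**6 - 8*x**5 - 8*x**4 + 4*x**3 + 17*x**2 + 12*x + 4 and u'(x)^2 = 36*x**4 - 48*x**3 - 20*x**2 + 24*x + 9.
Integrate each monomial from 0 to 2 using ∫_0^2 c·x^n dx = c·2^(n+1)/(n+1):
  ∫_0^2 u(x)^2 dx = ∫_0^2 (4*x^6 - 8*x^5 - 8*x^4 + 4*x^3 + 17*x^2 + 12*x + 4) dx. Term by term:
    ∫_0^2 4*x^6 dx = 512/7;  ∫_0^2 -8*x^5 dx = -256/3;  ∫_0^2 -8*x^4 dx = -256/5;
    ∫_0^2 4*x^3 dx = 16;  ∫_0^2 17*x^2 dx = 136/3;  ∫_0^2 12*x dx = 24;
    ∫_0^2 4 dx = 8.
  Sum: 512/7 − 256/3 − 256/5 + 16 + 136/3 + 24 + 8 = 1048/35.
  ∫_0^2 u'(x)^2 dx = ∫_0^2 (36*x^4 - 48*x^3 - 20*x^2 + 24*x + 9) dx. Term by term:
    ∫_0^2 36*x^4 dx = 1152/5;  ∫_0^2 -48*x^3 dx = -192;  ∫_0^2 -20*x^2 dx = -160/3;
    ∫_0^2 24*x dx = 48;  ∫_0^2 9 dx = 18.
  Sum: 1152/5 − 192 − 160/3 + 48 + 18 = 766/15.
Adding: ||u||_{H^1}^2 = 1048/35 + 766/15 = 8506/105.


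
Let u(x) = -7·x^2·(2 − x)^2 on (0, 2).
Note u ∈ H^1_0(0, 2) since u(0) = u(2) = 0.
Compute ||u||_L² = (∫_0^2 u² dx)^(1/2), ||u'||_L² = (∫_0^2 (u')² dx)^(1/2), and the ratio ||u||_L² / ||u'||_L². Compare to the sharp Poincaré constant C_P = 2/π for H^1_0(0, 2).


||u||_L² / ||u'||_L² = sqrt(3)/3 < C_P = 2/π.

u(x) = -7·x^2·(2 − x)^2, so u'(x) = 28*x*(-x^2 + 3*x - 2).
u(x) = -7·x^2·(2 − x)^2 vanishes at x = 0 and x = 2, so u ∈ H^1_0(0, 2). Differentiate via the product rule and integrate the resulting polynomials term by term.
  ∫_0^2 u² dx = ∫_0^2 (49*x^8 - 392*x^7 + 1176*x^6 - 1568*x^5 + 784*x^4) dx. Term by term:
    ∫_0^2 49*x^8 dx = 25088/9;  ∫_0^2 -392*x^7 dx = -12544;  ∫_0^2 1176*x^6 dx = 21504;
    ∫_0^2 -1568*x^5 dx = -50176/3;  ∫_0^2 784*x^4 dx = 25088/5.
  Sum: 25088/9 − 12544 + 21504 − 50176/3 + 25088/5 = 1792/45.
  ∫_0^2 (u')² dx = ∫_0^2 (784*x^6 - 4704*x^5 + 10192*x^4 - 9408*x^3 + 3136*x^2) dx. Term by term:
    ∫_0^2 784*x^6 dx = 14336;  ∫_0^2 -4704*x^5 dx = -50176;  ∫_0^2 10192*x^4 dx = 326144/5;
    ∫_0^2 -9408*x^3 dx = -37632;  ∫_0^2 3136*x^2 dx = 25088/3.
  Sum: 14336 − 50176 + 326144/5 − 37632 + 25088/3 = 1792/15.
∫_0^2 u² dx = 1792/45, so ||u||_L² = 16*sqrt(35)/15.
∫_0^2 (u')² dx = 1792/15, so ||u'||_L² = 16*sqrt(105)/15.
Ratio ||u||_L² / ||u'||_L² = sqrt(3)/3.
Sharp Poincaré constant on H^1_0(0, 2) is C_P = L/π = 2/π, achieved by sin(π/2·x).
A polynomial bump cannot attain the sharp Poincaré constant (only the first sine eigenfunction does), so the ratio is strictly less than C_P, consistent with ||u||_L² ≤ C_P ||u'||_L².


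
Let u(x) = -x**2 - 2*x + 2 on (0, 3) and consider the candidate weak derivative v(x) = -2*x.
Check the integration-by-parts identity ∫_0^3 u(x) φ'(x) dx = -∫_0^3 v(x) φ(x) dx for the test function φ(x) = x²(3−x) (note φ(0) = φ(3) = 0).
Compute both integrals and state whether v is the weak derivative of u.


LHS = 189/5, RHS = 243/10. No, v is not the weak derivative of u.

u(x) = -x**2 - 2*x + 2, classical derivative u'(x) = -2*x - 2.
φ(x) = x²(3−x), so φ'(x) = 3*x*(2 - x).
Note φ(0) = φ(3) = 0, so the boundary term u·φ vanishes.
LHS = ∫_0^3 u(x) φ'(x) dx = ∫_0^3 (3*x^4 - 18*x^2 + 12*x) dx. Term by term:
  ∫_0^3 3*x^4 dx = 729/5;  ∫_0^3 -18*x^2 dx = -162;  ∫_0^3 12*x dx = 54.
Sum: 729/5 − 162 + 54 = 189/5.
So LHS = 189/5.
∫_0^3 v(x) φ(x) dx = ∫_0^3 (2*x^4 - 6*x^3) dx. Term by term:
  ∫_0^3 2*x^4 dx = 486/5;  ∫_0^3 -6*x^3 dx = -243/2.
Sum: 486/5 − 243/2 = -243/10.
So RHS = -∫_0^3 v(x) φ(x) dx = 243/10.
LHS − RHS = 27/2 ≠ 0, so the identity fails.
(For a valid weak derivative the identity must hold for EVERY test function, in particular this one. The failure shows v is NOT the weak derivative of u.)
Correct weak derivative would be u'(x) = -2*x - 2.


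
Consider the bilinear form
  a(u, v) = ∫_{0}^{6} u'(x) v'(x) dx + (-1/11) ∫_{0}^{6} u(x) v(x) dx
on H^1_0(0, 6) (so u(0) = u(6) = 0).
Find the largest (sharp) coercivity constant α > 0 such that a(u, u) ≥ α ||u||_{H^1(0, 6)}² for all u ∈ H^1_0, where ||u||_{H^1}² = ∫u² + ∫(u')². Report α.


α = (-36/11 + π^2)/(π^2 + 36)

Coercivity of a(·,·) on H^1_0(0, 6) means a(u, u) ≥ α ||u||_{H^1}² for every u ∈ H^1_0.
The interval has length L = 6, and Poincaré/coercivity depend only on L. Here a(u, u) = ∫(u')² + (-1/11)·∫u².
Here c = -1/11 < 0 with |c| < (π/L)² = π^2/36, so coercivity still holds. The condition a(u,u) ≥ α||u||_{H^1}² reads (1−α)∫(u')² ≥ (α−c)∫u². Any admissible α is ≤ 1 (rapidly oscillating u have ∫u²/∫(u')² → 0), and α = 1 would force 0 ≥ (1−c)∫u², impossible since c < 1; so 1−α > 0. By the sharp Poincaré inequality on H^1_0 of an interval of length L, ∫(u')² ≥ (π/L)²∫u² with equality for the first sine mode sin(π(x−x₀)/L) (x₀ the left endpoint), so the inequality holds for all u iff (1−α)(π/L)² ≥ α − c, i.e. α ≤ ((π/L)² + c)/((π/L)² + 1) = (1 + c(L/π)²)/(1 + (L/π)²). (Direct route, valid since c ≤ 0: Poincaré gives c∫u² ≥ c(L/π)²∫(u')², so a(u,u) ≥ (1 + c(L/π)²)∫(u')², while ||u||_{H^1}² ≤ (1 + (L/π)²)∫(u')²; dividing yields the same α.) With (π/L)² = π^2/36 and c = -1/11, the largest admissible constant is α = ((π/L)² + c)/((π/L)² + 1).
Simplifying, α = (-36/11 + π^2)/(π^2 + 36).


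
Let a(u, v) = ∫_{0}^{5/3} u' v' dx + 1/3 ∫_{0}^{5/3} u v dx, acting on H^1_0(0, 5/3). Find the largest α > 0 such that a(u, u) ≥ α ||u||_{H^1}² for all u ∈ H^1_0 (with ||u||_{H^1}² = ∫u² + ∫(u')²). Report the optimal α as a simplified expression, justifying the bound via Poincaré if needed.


α = (25 + 27*π^2)/(3*(25 + 9*π^2))

Coercivity of a(·,·) on H^1_0(0, 5/3) means a(u, u) ≥ α ||u||_{H^1}² for every u ∈ H^1_0.
The interval has length L = 5/3, and Poincaré/coercivity depend only on L. Here a(u, u) = ∫(u')² + (1/3)·∫u².
Here 0 < c = 1/3 < 1. The condition a(u,u) ≥ α||u||_{H^1}² reads (1−α)∫(u')² ≥ (α−c)∫u². Any admissible α is ≤ 1 (rapidly oscillating u have ∫u²/∫(u')² → 0), and α = 1 would force 0 ≥ (1−c)∫u², impossible since c < 1; so 1−α > 0. By the sharp Poincaré inequality on H^1_0 of an interval of length L, ∫(u')² ≥ (π/L)²∫u² with equality for the first sine mode sin(π(x−x₀)/L) (x₀ the left endpoint), so the inequality holds for all u iff (1−α)(π/L)² ≥ α − c, i.e. α ≤ ((π/L)² + c)/((π/L)² + 1) = (1 + c(L/π)²)/(1 + (L/π)²). With (π/L)² = 9*π^2/25 and c = 1/3, the largest admissible constant is α = ((π/L)² + c)/((π/L)² + 1).
Simplifying, α = (25 + 27*π^2)/(3*(25 + 9*π^2)).


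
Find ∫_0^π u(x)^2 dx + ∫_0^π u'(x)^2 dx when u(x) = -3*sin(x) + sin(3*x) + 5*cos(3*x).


||u||_{H^1(0,π)}^2 = 139*π

u'(x) = -15*sin(3*x) - 3*cos(x) + 3*cos(3*x).
Expand u² and (u')² and integrate term by term on (0, π), using: for integers n ≥ 1, ∫_0^π sin²(nx) dx = ∫_0^π cos²(nx) dx = π/2; for n ≠ n', ∫_0^π sin(nx)sin(n'x) dx = ∫_0^π cos(nx)cos(n'x) dx = 0; and by product-to-sum, ∫_0^π sin(nx)cos(n'x) dx = ½∫_0^π [sin((n+n')x) + sin((n−n')x)] dx, which is 0 when n+n' is even and 2n/(n²−n'²) when n+n' is odd (it need not vanish on (0, π)).
  u² squared terms: (-3)²·∫sin(x)² dx = 9·π/2 = 9*π/2;  (5)²·∫cos(3x)² dx = 25·π/2 = 25*π/2;  (1)²·∫sin(3x)² dx = 1·π/2 = π/2.
  u² cross terms: 2·(-3)·(5)·∫sin(x)·cos(3x) dx = -30·(0) = 0;  2·(-3)·(1)·∫sin(x)·sin(3x) dx = -6·(0) = 0;  2·(5)·(1)·∫cos(3x)·sin(3x) dx = 10·(0) = 0.
  So ∫_0^π u² dx = 9*π/2 + 25*π/2 + π/2 + 0 + 0 + 0 = 35*π/2.
  (u')² squared terms: (-15)²·∫sin(3x)² dx = 225·π/2 = 225*π/2;  (-3)²·∫cos(x)² dx = 9·π/2 = 9*π/2;  (3)²·∫cos(3x)² dx = 9·π/2 = 9*π/2.
  (u')² cross terms: 2·(-15)·(-3)·∫sin(3x)·cos(x) dx = 90·(0) = 0;  2·(-15)·(3)·∫sin(3x)·cos(3x) dx = -90·(0) = 0;  2·(-3)·(3)·∫cos(x)·cos(3x) dx = -18·(0) = 0.
  So ∫_0^π (u')² dx = 225*π/2 + 9*π/2 + 9*π/2 + 0 + 0 + 0 = 243*π/2.
||u||_{H^1}^2 = (35*π/2) + (243*π/2) = 139*π.


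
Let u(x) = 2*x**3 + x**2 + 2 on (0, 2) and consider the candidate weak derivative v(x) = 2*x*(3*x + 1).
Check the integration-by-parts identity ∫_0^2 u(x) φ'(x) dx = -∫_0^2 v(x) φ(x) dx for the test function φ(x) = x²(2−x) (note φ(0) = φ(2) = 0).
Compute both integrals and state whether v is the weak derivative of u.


LHS = -16, RHS = -16. Yes, v = u' weakly.

u(x) = 2*x**3 + x**2 + 2, classical derivative u'(x) = 6*x**2 + 2*x.
φ(x) = x²(2−x), so φ'(x) = x*(4 - 3*x).
Note φ(0) = φ(2) = 0, so the boundary term u·φ vanishes.
LHS = ∫_0^2 u(x) φ'(x) dx = ∫_0^2 (-6*x^5 + 5*x^4 + 4*x^3 - 6*x^2 + 8*x) dx. Term by term:
  ∫_0^2 -6*x^5 dx = -64;  ∫_0^2 5*x^4 dx = 32;  ∫_0^2 4*x^3 dx = 16;
  ∫_0^2 -6*x^2 dx = -16;  ∫_0^2 8*x dx = 16.
Sum: -64 + 32 + 16 − 16 + 16 = -16.
So LHS = -16.
∫_0^2 v(x) φ(x) dx = ∫_0^2 (-6*x^5 + 10*x^4 + 4*x^3) dx. Term by term:
  ∫_0^2 -6*x^5 dx = -64;  ∫_0^2 10*x^4 dx = 64;  ∫_0^2 4*x^3 dx = 16.
Sum: -64 + 64 + 16 = 16.
So RHS = -∫_0^2 v(x) φ(x) dx = -16.
LHS = RHS, so the identity holds for this test φ.
Moreover u is smooth here and v(x) = u'(x) = 6*x**2 + 2*x pointwise, so the identity holds for every test function. Hence v is the weak derivative of u.


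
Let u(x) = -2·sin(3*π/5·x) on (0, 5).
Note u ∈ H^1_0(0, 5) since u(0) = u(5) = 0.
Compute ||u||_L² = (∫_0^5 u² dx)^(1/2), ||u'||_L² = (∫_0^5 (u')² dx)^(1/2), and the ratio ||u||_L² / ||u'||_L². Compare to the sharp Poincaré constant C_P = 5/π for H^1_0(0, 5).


||u||_L² / ||u'||_L² = 5/(3*π) < C_P = 5/π.

u(x) = -2·sin(3*π/5·x), so u'(x) = -6*π*cos(3*π*x/5)/5.
Writing u(x) = A·sin(kπx/L) with A = -2 and k = 3, use ∫_0^L sin²(kπx/L) dx = L/2 and ∫_0^L cos²(kπx/L) dx = L/2.
u² = 4·sin²(3*π/5·x) and (u')² = 36*π^2/25·cos²(3*π/5·x), and each of sin², cos² integrates to L/2 = 5/2 over (0, 5).
∫_0^5 u² dx = 10, so ||u||_L² = sqrt(10).
∫_0^5 (u')² dx = 18*π^2/5, so ||u'||_L² = 3*sqrt(10)*π/5.
Ratio ||u||_L² / ||u'||_L² = 5/(3*π).
Sharp Poincaré constant on H^1_0(0, 5) is C_P = L/π = 5/π, achieved by sin(π/5·x).
This is the k = 3 harmonic; the ratio L/(kπ) is strictly less than C_P = L/π, consistent with the sharp inequality ||u||_L² ≤ C_P ||u'||_L².


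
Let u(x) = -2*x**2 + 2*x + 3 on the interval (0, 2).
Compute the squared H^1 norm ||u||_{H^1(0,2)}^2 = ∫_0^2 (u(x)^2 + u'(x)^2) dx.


||u||_{H^1}^2 = 494/15

The H^1 norm (squared) on an interval (0, L) is
  ||u||_{H^1}^2 = ∫_0^L u(x)^2 dx + ∫_0^L u'(x)^2 dx.
Compute u'(x) = 2 - 4*x.
Then u(x)^2 = 4*x**4 - 8*x**3 - 8*x**2 + 12*x + 9 and u'(x)^2 = 16*x**2 - 16*x + 4.
Integrate each monomial from 0 to 2 using ∫_0^2 c·x^n dx = c·2^(n+1)/(n+1):
  ∫_0^2 u(x)^2 dx = ∫_0^2 (4*x^4 - 8*x^3 - 8*x^2 + 12*x + 9) dx. Term by term:
    ∫_0^2 4*x^4 dx = 128/5;  ∫_0^2 -8*x^3 dx = -32;  ∫_0^2 -8*x^2 dx = -64/3;
    ∫_0^2 12*x dx = 24;  ∫_0^2 9 dx = 18.
  Sum: 128/5 − 32 − 64/3 + 24 + 18 = 214/15.
  ∫_0^2 u'(x)^2 dx = ∫_0^2 (16*x^2 - 16*x + 4) dx. Term by term:
    ∫_0^2 16*x^2 dx = 128/3;  ∫_0^2 -16*x dx = -32;  ∫_0^2 4 dx = 8.
  Sum: 128/3 − 32 + 8 = 56/3.
Adding: ||u||_{H^1}^2 = 214/15 + 56/3 = 494/15.


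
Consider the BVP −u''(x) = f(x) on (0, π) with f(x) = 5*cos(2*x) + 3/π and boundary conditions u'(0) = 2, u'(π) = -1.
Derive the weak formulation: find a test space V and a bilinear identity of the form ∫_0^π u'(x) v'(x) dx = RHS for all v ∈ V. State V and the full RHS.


V = H^1(0, π) (v unrestricted at boundary; u is determined up to an additive constant); weak form: ∫_0^π u'v' dx = ∫_0^π (5*cos(2*x) + 3/π) v dx − v(π) − 2·v(0) for all v ∈ V.

Multiply both sides by a test function v and integrate from 0 to π:
  ∫_0^π −u''(x) v(x) dx = ∫_0^π f(x) v(x) dx.
Integrate the LHS by parts once:
  ∫_0^π −u'' v dx = −[u'(x) v(x)]_0^π + ∫_0^π u'(x) v'(x) dx.
Thus ∫_0^π u'(x) v'(x) dx = ∫_0^π f(x) v(x) dx + [u'(x) v(x)]_0^π.
Choose V so that boundary terms are either known or forced to vanish.
u has inhomogeneous Neumann u'(0) = 2, u'(π) = -1. [u' v]_0^π = (-1)·v(π) − (2)·v(0) = − v(π) − 2·v(0). Take V = H^1(0, π); boundary term becomes part of RHS.
Weak formulation: find u (satisfying any essential BC) such that ∫_0^π u'(x) v'(x) dx = ∫_0^π f v dx − v(π) − 2·v(0) for all v ∈ V (Neumann data are natural BCs: they enter the RHS as boundary terms).
Substituting f(x) = 5*cos(2*x) + 3/π, the right-hand side is ∫_0^π (5*cos(2*x) + 3/π) v dx − v(π) − 2·v(0).
Compatibility check (pure Neumann): taking v ≡ 1 ∈ V gives 0 = ∫_0^π f dx + (-1) − (2), i.e. ∫_0^π f dx must equal u'(0) − u'(π) = 3. Indeed ∫_0^π (5*cos(2*x) + 3/π) dx = 3, so the data are compatible. The solution is then unique only up to an additive constant (fix it e.g. by requiring ∫_0^π u dx = 0).


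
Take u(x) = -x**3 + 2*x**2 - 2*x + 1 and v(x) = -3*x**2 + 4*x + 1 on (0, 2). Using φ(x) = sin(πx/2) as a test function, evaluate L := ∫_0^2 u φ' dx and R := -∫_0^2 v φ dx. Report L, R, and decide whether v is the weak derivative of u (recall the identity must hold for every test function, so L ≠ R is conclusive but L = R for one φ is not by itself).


LHS = -96/π^3 + 16/π, RHS = -96/π^3 + 4/π. No, v is not the weak derivative of u.

u(x) = -x**3 + 2*x**2 - 2*x + 1, classical derivative u'(x) = -3*x**2 + 4*x - 2.
φ(x) = sin(πx/2), so φ'(x) = π*cos(π*x/2)/2.
Note φ(0) = φ(2) = 0, so the boundary term u·φ vanishes.
LHS = ∫_0^2 u(x) φ'(x) dx = ∫_0^2 (-π*x^3*cos(π*x/2)/2 + π*x^2*cos(π*x/2) - π*x*cos(π*x/2) + π*cos(π*x/2)/2) dx. Term by term:
  ∫_0^2 π*cos(π*x/2)/2 dx = 0;  ∫_0^2 π*x^2*cos(π*x/2) dx = -16/π;  ∫_0^2 -π*x*cos(π*x/2) dx = 8/π;
  ∫_0^2 -π*x^3*cos(π*x/2)/2 dx = -96/π^3 + 24/π.
Sum: 0 − 16/π + 8/π + -96/π^3 + 24/π = -96/π^3 + 16/π.
So LHS = -96/π^3 + 16/π.
∫_0^2 v(x) φ(x) dx = ∫_0^2 (-3*x^2*sin(π*x/2) + 4*x*sin(π*x/2) + sin(π*x/2)) dx. Term by term:
  ∫_0^2 -3*x^2*sin(π*x/2) dx = -24/π + 96/π^3;  ∫_0^2 4*x*sin(π*x/2) dx = 16/π;  ∫_0^2 sin(π*x/2) dx = 4/π.
Sum: -24/π + 96/π^3 + 16/π + 4/π = -4/π + 96/π^3.
So RHS = -∫_0^2 v(x) φ(x) dx = -96/π^3 + 4/π.
LHS − RHS = 12/π ≠ 0, so the identity fails.
(For a valid weak derivative the identity must hold for EVERY test function, in particular this one. The failure shows v is NOT the weak derivative of u.)
Correct weak derivative would be u'(x) = -3*x**2 + 4*x - 2.


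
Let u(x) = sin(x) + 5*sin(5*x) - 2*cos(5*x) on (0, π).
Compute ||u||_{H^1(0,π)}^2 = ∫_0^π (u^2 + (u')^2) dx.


||u||_{H^1(0,π)}^2 = 378*π

u'(x) = 10*sin(5*x) + cos(x) + 25*cos(5*x).
Expand u² and (u')² and integrate term by term on (0, π), using: for integers n ≥ 1, ∫_0^π sin²(nx) dx = ∫_0^π cos²(nx) dx = π/2; for n ≠ n', ∫_0^π sin(nx)sin(n'x) dx = ∫_0^π cos(nx)cos(n'x) dx = 0; and by product-to-sum, ∫_0^π sin(nx)cos(n'x) dx = ½∫_0^π [sin((n+n')x) + sin((n−n')x)] dx, which is 0 when n+n' is even and 2n/(n²−n'²) when n+n' is odd (it need not vanish on (0, π)).
  u² squared terms: (-2)²·∫cos(5x)² dx = 4·π/2 = 2*π;  (5)²·∫sin(5x)² dx = 25·π/2 = 25*π/2;  (1)²·∫sin(x)² dx = 1·π/2 = π/2.
  u² cross terms: 2·(-2)·(5)·∫cos(5x)·sin(5x) dx = -20·(0) = 0;  2·(-2)·(1)·∫cos(5x)·sin(x) dx = -4·(0) = 0;  2·(5)·(1)·∫sin(5x)·sin(x) dx = 10·(0) = 0.
  So ∫_0^π u² dx = 2*π + 25*π/2 + π/2 + 0 + 0 + 0 = 15*π.
  (u')² squared terms: (10)²·∫sin(5x)² dx = 100·π/2 = 50*π;  (25)²·∫cos(5x)² dx = 625·π/2 = 625*π/2;  (1)²·∫cos(x)² dx = 1·π/2 = π/2.
  (u')² cross terms: 2·(10)·(25)·∫sin(5x)·cos(5x) dx = 500·(0) = 0;  2·(10)·(1)·∫sin(5x)·cos(x) dx = 20·(0) = 0;  2·(25)·(1)·∫cos(5x)·cos(x) dx = 50·(0) = 0.
  So ∫_0^π (u')² dx = 50*π + 625*π/2 + π/2 + 0 + 0 + 0 = 363*π.
||u||_{H^1}^2 = (15*π) + (363*π) = 378*π.


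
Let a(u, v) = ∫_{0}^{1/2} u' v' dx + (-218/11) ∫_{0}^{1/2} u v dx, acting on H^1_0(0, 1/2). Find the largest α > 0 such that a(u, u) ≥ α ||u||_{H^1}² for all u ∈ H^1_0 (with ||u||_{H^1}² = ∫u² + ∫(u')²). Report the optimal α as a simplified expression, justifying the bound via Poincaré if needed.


α = 2*(-109 + 22*π^2)/(11*(1 + 4*π^2))

Coercivity of a(·,·) on H^1_0(0, 1/2) means a(u, u) ≥ α ||u||_{H^1}² for every u ∈ H^1_0.
The interval has length L = 1/2, and Poincaré/coercivity depend only on L. Here a(u, u) = ∫(u')² + (-218/11)·∫u².
Here c = -218/11 < 0 with |c| < (π/L)² = 4*π^2, so coercivity still holds. The condition a(u,u) ≥ α||u||_{H^1}² reads (1−α)∫(u')² ≥ (α−c)∫u². Any admissible α is ≤ 1 (rapidly oscillating u have ∫u²/∫(u')² → 0), and α = 1 would force 0 ≥ (1−c)∫u², impossible since c < 1; so 1−α > 0. By the sharp Poincaré inequality on H^1_0 of an interval of length L, ∫(u')² ≥ (π/L)²∫u² with equality for the first sine mode sin(π(x−x₀)/L) (x₀ the left endpoint), so the inequality holds for all u iff (1−α)(π/L)² ≥ α − c, i.e. α ≤ ((π/L)² + c)/((π/L)² + 1) = (1 + c(L/π)²)/(1 + (L/π)²). (Direct route, valid since c ≤ 0: Poincaré gives c∫u² ≥ c(L/π)²∫(u')², so a(u,u) ≥ (1 + c(L/π)²)∫(u')², while ||u||_{H^1}² ≤ (1 + (L/π)²)∫(u')²; dividing yields the same α.) With (π/L)² = 4*π^2 and c = -218/11, the largest admissible constant is α = ((π/L)² + c)/((π/L)² + 1).
Simplifying, α = 2*(-109 + 22*π^2)/(11*(1 + 4*π^2)).


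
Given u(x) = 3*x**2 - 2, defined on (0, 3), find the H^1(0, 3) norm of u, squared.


||u||_{H^1}^2 = 3327/5

The H^1 norm (squared) on an interval (0, L) is
  ||u||_{H^1}^2 = ∫_0^L u(x)^2 dx + ∫_0^L u'(x)^2 dx.
Compute u'(x) = 6*x.
Then u(x)^2 = 9*x**4 - 12*x**2 + 4 and u'(x)^2 = 36*x**2.
Integrate each monomial from 0 to 3 using ∫_0^3 c·x^n dx = c·3^(n+1)/(n+1):
  ∫_0^3 u(x)^2 dx = ∫_0^3 (9*x^4 - 12*x^2 + 4) dx. Term by term:
    ∫_0^3 9*x^4 dx = 2187/5;  ∫_0^3 -12*x^2 dx = -108;  ∫_0^3 4 dx = 12.
  Sum: 2187/5 − 108 + 12 = 1707/5.
  ∫_0^3 u'(x)^2 dx = ∫_0^3 (36*x^2) dx. Term by term:
    ∫_0^3 36*x^2 dx = 324.
Adding: ||u||_{H^1}^2 = 1707/5 + 324 = 3327/5.


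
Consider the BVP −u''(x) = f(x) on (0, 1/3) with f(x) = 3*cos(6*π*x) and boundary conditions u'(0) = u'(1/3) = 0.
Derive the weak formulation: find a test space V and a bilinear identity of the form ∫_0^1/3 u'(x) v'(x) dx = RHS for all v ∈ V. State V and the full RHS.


V = H^1(0, 1/3) (no boundary constraint on v; u is determined up to an additive constant); weak form: ∫_0^1/3 u'v' dx = ∫_0^1/3 (3*cos(6*π*x)) v dx for all v ∈ V.

Multiply both sides by a test function v and integrate from 0 to 1/3:
  ∫_0^1/3 −u''(x) v(x) dx = ∫_0^1/3 f(x) v(x) dx.
Integrate the LHS by parts once:
  ∫_0^1/3 −u'' v dx = −[u'(x) v(x)]_0^1/3 + ∫_0^1/3 u'(x) v'(x) dx.
Thus ∫_0^1/3 u'(x) v'(x) dx = ∫_0^1/3 f(x) v(x) dx + [u'(x) v(x)]_0^1/3.
Choose V so that boundary terms are either known or forced to vanish.
u has homogeneous Neumann: u'(0) = u'(1/3) = 0. So [u' v]_0^1/3 = 0·v(1/3) − 0·v(0) = 0 for any v; take V = H^1(0, 1/3).
Weak formulation: find u (satisfying any essential BC) such that ∫_0^1/3 u'(x) v'(x) dx = ∫_0^1/3 f v dx for all v ∈ V (homogeneous Neumann, so boundary terms vanish).
Substituting f(x) = 3*cos(6*π*x), the right-hand side is ∫_0^1/3 (3*cos(6*π*x)) v dx.
Compatibility check (pure Neumann): taking v ≡ 1 ∈ V gives 0 = ∫_0^1/3 f dx + (0) − (0), i.e. ∫_0^1/3 f dx must equal u'(0) − u'(1/3) = 0. Indeed ∫_0^1/3 (3*cos(6*π*x)) dx = 0, so the data are compatible. The solution is then unique only up to an additive constant (fix it e.g. by requiring ∫_0^1/3 u dx = 0).


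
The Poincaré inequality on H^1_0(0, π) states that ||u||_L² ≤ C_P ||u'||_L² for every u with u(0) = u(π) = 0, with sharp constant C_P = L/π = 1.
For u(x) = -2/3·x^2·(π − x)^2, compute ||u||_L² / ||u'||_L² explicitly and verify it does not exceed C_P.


||u||_L² / ||u'||_L² = sqrt(3)*π/6 < C_P = 1.

u(x) = -2/3·x^2·(π − x)^2, so u'(x) = 4*x*(x*(π - x) - (x - π)^2)/3.
u(x) = -2/3·x^2·(π − x)^2 vanishes at x = 0 and x = π, so u ∈ H^1_0(0, π). Differentiate via the product rule and integrate the resulting polynomials term by term.
  ∫_0^π u² dx = ∫_0^π (4*x^8/9 - 16*π*x^7/9 + 8*π^2*x^6/3 - 16*π^3*x^5/9 + 4*π^4*x^4/9) dx. Term by term:
    ∫_0^π 4*x^8/9 dx = 4*π^9/81;  ∫_0^π -16*π*x^7/9 dx = -2*π^9/9;  ∫_0^π 8*π^2*x^6/3 dx = 8*π^9/21;
    ∫_0^π -16*π^3*x^5/9 dx = -8*π^9/27;  ∫_0^π 4*π^4*x^4/9 dx = 4*π^9/45.
  Sum: 4*π^9/81 − 2*π^9/9 + 8*π^9/21 − 8*π^9/27 + 4*π^9/45 = 2*π^9/2835.
  ∫_0^π (u')² dx = ∫_0^π (64*x^6/9 - 64*π*x^5/3 + 208*π^2*x^4/9 - 32*π^3*x^3/3 + 16*π^4*x^2/9) dx. Term by term:
    ∫_0^π 64*x^6/9 dx = 64*π^7/63;  ∫_0^π -64*π*x^5/3 dx = -32*π^7/9;  ∫_0^π 208*π^2*x^4/9 dx = 208*π^7/45;
    ∫_0^π -32*π^3*x^3/3 dx = -8*π^7/3;  ∫_0^π 16*π^4*x^2/9 dx = 16*π^7/27.
  Sum: 64*π^7/63 − 32*π^7/9 + 208*π^7/45 − 8*π^7/3 + 16*π^7/27 = 8*π^7/945.
∫_0^π u² dx = 2*π^9/2835, so ||u||_L² = sqrt(70)*π^(9/2)/315.
∫_0^π (u')² dx = 8*π^7/945, so ||u'||_L² = 2*sqrt(210)*π^(7/2)/315.
Ratio ||u||_L² / ||u'||_L² = sqrt(3)*π/6.
Sharp Poincaré constant on H^1_0(0, π) is C_P = L/π = 1, achieved by sin(x).
A polynomial bump cannot attain the sharp Poincaré constant (only the first sine eigenfunction does), so the ratio is strictly less than C_P, consistent with ||u||_L² ≤ C_P ||u'||_L².


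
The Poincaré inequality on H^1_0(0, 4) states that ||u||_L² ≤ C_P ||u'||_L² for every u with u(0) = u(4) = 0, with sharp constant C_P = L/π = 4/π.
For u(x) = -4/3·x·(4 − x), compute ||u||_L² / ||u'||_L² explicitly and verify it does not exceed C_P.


||u||_L² / ||u'||_L² = 2*sqrt(10)/5 < C_P = 4/π.

u(x) = -4/3·x·(4 − x), so u'(x) = 8*x/3 - 16/3.
u(x) = -4/3·x·(4 − x) vanishes at x = 0 and x = 4, so u ∈ H^1_0(0, 4). Differentiate via the product rule and integrate the resulting polynomials term by term.
  ∫_0^4 u² dx = ∫_0^4 (16*x^4/9 - 128*x^3/9 + 256*x^2/9) dx. Term by term:
    ∫_0^4 16*x^4/9 dx = 16384/45;  ∫_0^4 -128*x^3/9 dx = -8192/9;  ∫_0^4 256*x^2/9 dx = 16384/27.
  Sum: 16384/45 − 8192/9 + 16384/27 = 8192/135.
  ∫_0^4 (u')² dx = ∫_0^4 (64*x^2/9 - 256*x/9 + 256/9) dx. Term by term:
    ∫_0^4 64*x^2/9 dx = 4096/27;  ∫_0^4 -256*x/9 dx = -2048/9;  ∫_0^4 256/9 dx = 1024/9.
  Sum: 4096/27 − 2048/9 + 1024/9 = 1024/27.
∫_0^4 u² dx = 8192/135, so ||u||_L² = 64*sqrt(30)/45.
∫_0^4 (u')² dx = 1024/27, so ||u'||_L² = 32*sqrt(3)/9.
Ratio ||u||_L² / ||u'||_L² = 2*sqrt(10)/5.
Sharp Poincaré constant on H^1_0(0, 4) is C_P = L/π = 4/π, achieved by sin(π/4·x).
A polynomial bump cannot attain the sharp Poincaré constant (only the first sine eigenfunction does), so the ratio is strictly less than C_P, consistent with ||u||_L² ≤ C_P ||u'||_L².


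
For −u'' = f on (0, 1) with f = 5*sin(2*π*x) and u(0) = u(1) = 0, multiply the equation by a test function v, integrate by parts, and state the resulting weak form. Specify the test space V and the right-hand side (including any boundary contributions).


V = H^1_0(0, 1) (so v(0) = v(1) = 0); weak form: ∫_0^1 u'v' dx = ∫_0^1 (5*sin(2*π*x)) v dx for all v ∈ V.

Multiply both sides by a test function v and integrate from 0 to 1:
  ∫_0^1 −u''(x) v(x) dx = ∫_0^1 f(x) v(x) dx.
Integrate the LHS by parts once:
  ∫_0^1 −u'' v dx = −[u'(x) v(x)]_0^1 + ∫_0^1 u'(x) v'(x) dx.
Thus ∫_0^1 u'(x) v'(x) dx = ∫_0^1 f(x) v(x) dx + [u'(x) v(x)]_0^1.
Choose V so that boundary terms are either known or forced to vanish.
u is Dirichlet: u(0) = u(1) = 0. Let V = H^1_0(0, 1); then v(0) = v(1) = 0, and [u' v]_0^1 = 0.
Weak formulation: find u (satisfying any essential BC) such that ∫_0^1 u'(x) v'(x) dx = ∫_0^1 f v dx for all v ∈ V.
Substituting f(x) = 5*sin(2*π*x), the right-hand side is ∫_0^1 (5*sin(2*π*x)) v dx.


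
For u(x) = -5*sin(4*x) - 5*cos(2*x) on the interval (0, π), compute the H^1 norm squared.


||u||_{H^1(0,π)}^2 = 275*π

u'(x) = 10*sin(2*x) - 20*cos(4*x).
Expand u² and (u')² and integrate term by term on (0, π), using: for integers n ≥ 1, ∫_0^π sin²(nx) dx = ∫_0^π cos²(nx) dx = π/2; for n ≠ n', ∫_0^π sin(nx)sin(n'x) dx = ∫_0^π cos(nx)cos(n'x) dx = 0; and by product-to-sum, ∫_0^π sin(nx)cos(n'x) dx = ½∫_0^π [sin((n+n')x) + sin((n−n')x)] dx, which is 0 when n+n' is even and 2n/(n²−n'²) when n+n' is odd (it need not vanish on (0, π)).
  u² squared terms: (-5)²·∫cos(2x)² dx = 25·π/2 = 25*π/2;  (-5)²·∫sin(4x)² dx = 25·π/2 = 25*π/2.
  u² cross terms: 2·(-5)·(-5)·∫cos(2x)·sin(4x) dx = 50·(0) = 0.
  So ∫_0^π u² dx = 25*π/2 + 25*π/2 + 0 = 25*π.
  (u')² squared terms: (-20)²·∫cos(4x)² dx = 400·π/2 = 200*π;  (10)²·∫sin(2x)² dx = 100·π/2 = 50*π.
  (u')² cross terms: 2·(-20)·(10)·∫cos(4x)·sin(2x) dx = -400·(0) = 0.
  So ∫_0^π (u')² dx = 200*π + 50*π + 0 = 250*π.
||u||_{H^1}^2 = (25*π) + (250*π) = 275*π.
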